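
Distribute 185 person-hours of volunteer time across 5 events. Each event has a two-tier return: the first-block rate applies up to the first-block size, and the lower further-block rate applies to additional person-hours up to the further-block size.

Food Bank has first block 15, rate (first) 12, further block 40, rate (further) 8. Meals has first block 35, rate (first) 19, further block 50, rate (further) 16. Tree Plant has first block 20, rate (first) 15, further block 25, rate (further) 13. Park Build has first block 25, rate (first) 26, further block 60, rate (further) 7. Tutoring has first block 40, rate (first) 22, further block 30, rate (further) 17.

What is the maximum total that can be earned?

Treat each block as its own option and order by rate: Park Build/tier1 26 > Tutoring/tier1 22 > Meals/tier1 19 > Tutoring/tier2 17 > Meals/tier2 16 > Tree Plant/tier1 15 > Tree Plant/tier2 13 > Food Bank/tier1 12 > Food Bank/tier2 8 > Park Build/tier2 7.
Park Build/tier1 (26): +25 ; 160 left.
Fill Tutoring tier1 block (40 at 22) ; 120 left.
Meals/tier1 (19): +35 ; 85 left.
Fill Tutoring tier2 block (30 at 17) ; 55 left.
Meals/tier2 (16): +50 ; 5 left.
Tree Plant tier1 at 15: only 5 left, fill 5.
Total = 26×25 + 22×40 + 19×35 + 17×30 + 16×50 + 15×5 = 3580.

3580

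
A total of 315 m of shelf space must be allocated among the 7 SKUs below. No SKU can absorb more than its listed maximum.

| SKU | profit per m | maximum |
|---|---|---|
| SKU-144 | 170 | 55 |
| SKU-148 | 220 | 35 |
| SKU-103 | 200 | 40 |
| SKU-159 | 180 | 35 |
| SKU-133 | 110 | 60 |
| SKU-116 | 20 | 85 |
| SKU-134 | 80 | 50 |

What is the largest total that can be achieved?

Highest profit per m first: SKU-148 220 > SKU-103 200 > SKU-159 180 > SKU-144 170 > SKU-133 110 > SKU-134 80 > SKU-116 20.
SKU-148 takes 35 to reach its cap of 35 → 280 left.
SKU-103 takes 40 to reach its cap of 40 → 240 left.
SKU-159: +35 to 35 (cap) → 205 left.
Give SKU-144 55 to hit its cap of 55 → 150 left.
SKU-133: +60 to 60 (cap) → 90 left.
SKU-134 takes 50 to reach its cap of 50 → 40 left.
SKU-116: +40 (room for 85) → 40. Pool exhausted.
Total = 170×55 + 220×35 + 200×40 + 180×35 + 110×60 + 20×40 + 80×50 = 42750.

42750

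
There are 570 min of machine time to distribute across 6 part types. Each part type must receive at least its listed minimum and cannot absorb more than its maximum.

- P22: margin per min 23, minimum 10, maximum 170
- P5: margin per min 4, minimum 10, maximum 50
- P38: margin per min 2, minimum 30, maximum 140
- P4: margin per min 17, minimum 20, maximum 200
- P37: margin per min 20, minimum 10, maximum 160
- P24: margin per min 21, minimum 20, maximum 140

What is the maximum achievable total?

11170

Meeting every minimum uses 10+10+30+20+10+20 = 100 min, leaving 470.
Order the part types by margin per min: P22 23 > P24 21 > P37 20 > P4 17 > P5 4 > P38 2.
P22: +160 to 170 (cap) — 310 left.
P24: +120 to 140 (cap) — 190 left.
Give P37 150 more to hit its cap of 160 — 40 left.
P4 has room for 180 more but only 40 remain, so it gets 60.
Total = 23×170 + 4×10 + 2×30 + 17×60 + 20×160 + 21×140 = 11170.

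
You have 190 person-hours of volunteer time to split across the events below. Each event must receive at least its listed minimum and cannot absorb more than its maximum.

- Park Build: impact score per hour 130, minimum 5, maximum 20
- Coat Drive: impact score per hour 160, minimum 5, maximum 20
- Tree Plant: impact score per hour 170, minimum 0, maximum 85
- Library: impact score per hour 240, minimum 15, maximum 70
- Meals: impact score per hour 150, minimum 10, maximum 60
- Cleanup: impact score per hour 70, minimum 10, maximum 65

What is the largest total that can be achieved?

35700

Meeting every minimum uses 5+5+0+15+10+10 = 45 person-hours, leaving 145.
Highest impact score per hour first: Library 240 > Tree Plant 170 > Coat Drive 160 > Meals 150 > Park Build 130 > Cleanup 70.
Library: +55 to 70 (cap) ; 90 left.
Give Tree Plant 85 more to hit its cap of 85 ; 5 left.
Coat Drive has room for 15 more but only 5 remain, so it gets 10.
Total = 130×5 + 160×10 + 170×85 + 240×70 + 150×10 + 70×10 = 35700.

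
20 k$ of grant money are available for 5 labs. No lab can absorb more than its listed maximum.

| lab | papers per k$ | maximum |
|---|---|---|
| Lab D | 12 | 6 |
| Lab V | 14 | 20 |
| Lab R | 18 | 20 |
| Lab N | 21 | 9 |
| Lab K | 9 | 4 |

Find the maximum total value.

Order the labs by papers per k$: Lab N 21 > Lab R 18 > Lab V 14 > Lab D 12 > Lab K 9.
Give Lab N 9 to hit its cap of 9 — 11 left.
Lab R: +11 (room for 20) → 11. Pool exhausted.
Total = 18×11 + 21×9 = 387.

387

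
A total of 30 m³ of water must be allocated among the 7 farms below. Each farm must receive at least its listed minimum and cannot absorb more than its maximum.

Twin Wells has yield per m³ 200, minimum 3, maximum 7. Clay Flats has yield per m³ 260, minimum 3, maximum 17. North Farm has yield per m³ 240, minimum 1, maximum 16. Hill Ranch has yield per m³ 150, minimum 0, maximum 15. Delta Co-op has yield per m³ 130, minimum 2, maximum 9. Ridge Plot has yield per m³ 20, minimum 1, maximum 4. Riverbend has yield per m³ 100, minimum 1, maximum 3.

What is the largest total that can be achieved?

6840

Meeting every minimum uses 3+3+1+0+2+1+1 = 11 m³, leaving 19.
Order the farms by yield per m³: Clay Flats 260 > North Farm 240 > Twin Wells 200 > Hill Ranch 150 > Delta Co-op 130 > Riverbend 100 > Ridge Plot 20.
Clay Flats: +14 to 17 (cap) → 5 left.
North Farm has room for 15 more but only 5 remain, so it gets 6.
Total = 200×3 + 260×17 + 240×6 + 130×2 + 20×1 + 100×1 = 6840.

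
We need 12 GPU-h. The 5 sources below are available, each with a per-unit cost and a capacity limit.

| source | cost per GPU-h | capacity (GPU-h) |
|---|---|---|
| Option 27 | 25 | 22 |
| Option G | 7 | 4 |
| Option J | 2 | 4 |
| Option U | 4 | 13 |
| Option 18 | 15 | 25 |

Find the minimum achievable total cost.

40

Use sources in increasing cost order.
Option J at 2: take all 4 GPU-h → 8 still needed.
Option U (4): take the remaining 8 → done.
Option G, Option 18, Option 27: unused.
Cost = 4×2 + 8×4 = 40.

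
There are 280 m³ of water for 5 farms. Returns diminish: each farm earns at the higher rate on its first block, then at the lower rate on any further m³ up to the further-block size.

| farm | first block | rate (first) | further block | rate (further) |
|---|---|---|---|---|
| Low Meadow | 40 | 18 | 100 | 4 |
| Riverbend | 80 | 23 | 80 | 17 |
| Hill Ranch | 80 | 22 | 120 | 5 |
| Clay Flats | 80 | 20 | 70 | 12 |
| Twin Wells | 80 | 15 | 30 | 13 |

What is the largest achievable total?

Order all 10 blocks by rate: Riverbend/first 23 > Hill Ranch/first 22 > Clay Flats/first 20 > Low Meadow/first 18 > Riverbend/second 17 > Twin Wells/first 15 > Twin Wells/second 13 > Clay Flats/second 12 > Hill Ranch/second 5 > Low Meadow/second 4.
Riverbend/first (23): +80 → 200 left.
Hill Ranch first at 22: fill all 80 → 120 left.
Fill Clay Flats first block (80 at 20) → 40 left.
Low Meadow first at 18: fill all 40 → 0 left.
Total = 23×80 + 22×80 + 20×80 + 18×40 = 5920.

5920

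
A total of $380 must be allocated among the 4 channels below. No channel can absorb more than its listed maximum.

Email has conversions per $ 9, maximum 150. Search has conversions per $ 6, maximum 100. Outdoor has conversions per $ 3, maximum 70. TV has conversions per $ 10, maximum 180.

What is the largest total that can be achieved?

3450

Order the channels by conversions per $: TV 10 > Email 9 > Search 6 > Outdoor 3.
TV takes 180 to reach its cap of 180 → 200 left.
Email: +150 to 150 (cap) → 50 left.
Search has room for 100 but only 50 remain, so it gets 50.
Total = 9×150 + 6×50 + 10×180 = 3450.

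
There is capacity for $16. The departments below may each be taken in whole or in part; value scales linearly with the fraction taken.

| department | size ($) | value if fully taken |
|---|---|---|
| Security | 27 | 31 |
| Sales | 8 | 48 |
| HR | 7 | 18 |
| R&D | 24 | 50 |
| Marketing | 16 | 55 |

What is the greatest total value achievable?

75.5

Best value per unit of size first: Sales 48/8≈6, Marketing 55/16≈3.44, HR 18/7≈2.57, R&D 50/24≈2.08, Security 31/27≈1.15.
Take all of Sales (8 $, value 48) → 8 $ left.
Only 8 $ remain; take 8/16 of Marketing for value 55×8/16 = 27.5.
Total value = 75.5.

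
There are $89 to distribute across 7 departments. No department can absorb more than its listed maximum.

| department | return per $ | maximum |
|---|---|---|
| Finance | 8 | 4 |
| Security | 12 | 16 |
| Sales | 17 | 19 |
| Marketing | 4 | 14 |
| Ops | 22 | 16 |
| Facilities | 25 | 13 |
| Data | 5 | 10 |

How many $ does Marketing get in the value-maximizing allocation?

Rank by return per $: Facilities 25 > Ops 22 > Sales 17 > Security 12 > Finance 8 > Data 5 > Marketing 4.
Facilities: +13 to 13 (cap) ; 76 left.
Give Ops 16 to hit its cap of 16 ; 60 left.
Sales: +19 to 19 (cap) ; 41 left.
Security takes 16 to reach its cap of 16 ; 25 left.
Give Finance 4 to hit its cap of 4 ; 21 left.
Data: +10 to 10 (cap) ; 11 left.
Only 11 left; Marketing takes them to reach 11.

11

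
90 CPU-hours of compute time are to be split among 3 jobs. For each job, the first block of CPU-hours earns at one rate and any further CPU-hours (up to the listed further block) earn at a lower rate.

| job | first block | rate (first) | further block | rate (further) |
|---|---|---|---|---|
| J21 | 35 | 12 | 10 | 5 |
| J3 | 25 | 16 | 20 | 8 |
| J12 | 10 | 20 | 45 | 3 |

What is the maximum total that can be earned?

1180

Treat each block as its own option and order by rate: J12/tier1 20 > J3/tier1 16 > J21/tier1 12 > J3/tier2 8 > J21/tier2 5 > J12/tier2 3.
J12/tier1 (20): +10 ; 80 left.
J3/tier1 (16): +25 ; 55 left.
Fill J21 tier1 block (35 at 12) ; 20 left.
J3/tier2 (8): +20 ; 0 left.
Total = 20×10 + 16×25 + 12×35 + 8×20 = 1180.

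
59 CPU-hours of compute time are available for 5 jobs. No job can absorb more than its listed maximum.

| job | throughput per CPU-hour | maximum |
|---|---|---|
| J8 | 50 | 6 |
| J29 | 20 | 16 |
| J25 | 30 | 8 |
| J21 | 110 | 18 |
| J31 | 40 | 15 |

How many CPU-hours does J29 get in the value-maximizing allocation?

12

Order the jobs by throughput per CPU-hour: J21 110 > J8 50 > J31 40 > J25 30 > J29 20.
Give J21 18 to hit its cap of 18 — 41 left.
J8 takes 6 to reach its cap of 6 — 35 left.
Give J31 15 to hit its cap of 15 — 20 left.
J25: +8 to 8 (cap) — 12 left.
Only 12 left; J29 takes them to reach 12.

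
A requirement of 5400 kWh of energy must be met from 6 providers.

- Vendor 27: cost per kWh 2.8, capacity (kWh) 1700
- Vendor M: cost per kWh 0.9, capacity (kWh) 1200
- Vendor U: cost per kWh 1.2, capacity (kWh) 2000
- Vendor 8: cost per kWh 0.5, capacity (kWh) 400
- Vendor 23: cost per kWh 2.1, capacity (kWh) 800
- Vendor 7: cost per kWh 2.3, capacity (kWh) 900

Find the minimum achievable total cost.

Cheapest first:
Vendor 8 (0.5): use full 400 → 5000 kWh to go.
Vendor M (0.9): use full 1200 → 3800 kWh to go.
Vendor U at 1.2: take all 2000 kWh → 1800 still needed.
Take 800 from Vendor 23 at 2.1 → need 1000 more.
Vendor 7 (2.3): use full 900 → 100 kWh to go.
Vendor 27 (2.8): take the remaining 100 → done.
Cost = 400×0.5 + 1200×0.9 + 2000×1.2 + 800×2.1 + 900×2.3 + 100×2.8 = 7710.

7710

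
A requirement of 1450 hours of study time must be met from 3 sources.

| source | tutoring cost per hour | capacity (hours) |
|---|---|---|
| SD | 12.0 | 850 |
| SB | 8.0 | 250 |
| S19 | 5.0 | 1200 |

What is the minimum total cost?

8000

Cheapest first:
S19 (5.0): use full 1200 → 250 hours to go.
Take 250 from SB at 8.0 → need 0 more.
SD: unused.
Cost = 1200×5.0 + 250×8.0 = 8000.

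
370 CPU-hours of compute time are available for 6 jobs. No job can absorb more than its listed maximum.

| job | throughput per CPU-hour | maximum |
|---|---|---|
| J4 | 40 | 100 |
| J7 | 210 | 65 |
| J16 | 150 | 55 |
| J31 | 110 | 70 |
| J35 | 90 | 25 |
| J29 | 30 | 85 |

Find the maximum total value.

Highest throughput per CPU-hour first: J7 210 > J16 150 > J31 110 > J35 90 > J4 40 > J29 30.
J7: +65 to 65 (cap) → 305 left.
Give J16 55 to hit its cap of 55 → 250 left.
J31 takes 70 to reach its cap of 70 → 180 left.
J35 takes 25 to reach its cap of 25 → 155 left.
Give J4 100 to hit its cap of 100 → 55 left.
J29: +55 (room for 85) → 55. Pool exhausted.
Total = 40×100 + 210×65 + 150×55 + 110×70 + 90×25 + 30×55 = 37500.

37500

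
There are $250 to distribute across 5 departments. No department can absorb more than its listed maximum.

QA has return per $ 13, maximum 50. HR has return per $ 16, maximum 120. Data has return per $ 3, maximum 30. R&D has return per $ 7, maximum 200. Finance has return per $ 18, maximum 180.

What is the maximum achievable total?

Highest return per $ first: Finance 18 > HR 16 > QA 13 > R&D 7 > Data 3.
Finance: +180 to 180 (cap) → 70 left.
Only 70 left; HR takes them to reach 70.
Total = 16×70 + 18×180 = 4360.

4360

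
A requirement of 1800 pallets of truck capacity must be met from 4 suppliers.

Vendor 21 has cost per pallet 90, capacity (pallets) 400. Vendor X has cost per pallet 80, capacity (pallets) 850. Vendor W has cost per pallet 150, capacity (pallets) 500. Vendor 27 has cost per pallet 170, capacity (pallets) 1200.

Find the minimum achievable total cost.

187500

Fill from the cheapest supplier first.
Vendor X (80): use full 850 ; 950 pallets to go.
Vendor 21 at 90: take all 400 pallets ; 550 still needed.
Take 500 from Vendor W at 150 ; need 50 more.
Take 50 from Vendor 27 at 170 to finish.
Cost = 850×80 + 400×90 + 500×150 + 50×170 = 187500.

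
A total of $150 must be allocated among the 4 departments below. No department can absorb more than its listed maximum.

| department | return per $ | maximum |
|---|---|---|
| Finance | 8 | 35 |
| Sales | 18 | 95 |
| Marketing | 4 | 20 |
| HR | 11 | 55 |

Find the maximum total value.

Highest return per $ first: Sales 18 > HR 11 > Finance 8 > Marketing 4.
Give Sales 95 to hit its cap of 95 — 55 left.
Give HR 55 to hit its cap of 55 — 0 left.
Total = 18×95 + 11×55 = 2315.

2315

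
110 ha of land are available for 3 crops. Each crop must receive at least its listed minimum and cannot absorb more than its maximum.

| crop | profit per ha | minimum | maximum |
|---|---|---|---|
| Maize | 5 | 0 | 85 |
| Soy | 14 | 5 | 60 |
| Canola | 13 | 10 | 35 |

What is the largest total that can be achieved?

1370

Meeting every minimum uses 0+5+10 = 15 ha, leaving 95.
Highest profit per ha first: Soy 14 > Canola 13 > Maize 5.
Give Soy 55 more to hit its cap of 60 — 40 left.
Canola takes 25 more to reach its cap of 35 — 15 left.
Maize: +15 (room for 85) → 15. Pool exhausted.
Total = 5×15 + 14×60 + 13×35 = 1370.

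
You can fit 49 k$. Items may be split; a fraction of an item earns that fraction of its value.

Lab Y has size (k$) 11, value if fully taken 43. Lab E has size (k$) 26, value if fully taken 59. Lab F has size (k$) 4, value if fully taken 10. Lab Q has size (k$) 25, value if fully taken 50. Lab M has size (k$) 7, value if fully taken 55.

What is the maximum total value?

Rank by value-to-size ratio: Lab M 55/7≈7.86, Lab Y 43/11≈3.91, Lab F 10/4≈2.5, Lab E 59/26≈2.27, Lab Q 50/25≈2.
All 7 k$ of Lab M fit (value 55) ; 42 remain.
All 11 k$ of Lab Y fit (value 43) ; 31 remain.
Lab F: take in full, 4 k$ for value 10 ; 27 left.
All 26 k$ of Lab E fit (value 59) ; 1 remain.
Fill the last 1 k$ with part of Lab Q: 1/25 of it earns 2.
Total value = 169.

169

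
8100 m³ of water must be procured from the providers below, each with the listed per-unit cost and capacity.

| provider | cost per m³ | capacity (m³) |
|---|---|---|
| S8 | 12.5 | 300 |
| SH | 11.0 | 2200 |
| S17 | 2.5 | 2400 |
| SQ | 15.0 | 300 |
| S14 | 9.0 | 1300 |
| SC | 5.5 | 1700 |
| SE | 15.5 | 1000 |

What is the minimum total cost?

58000

Cheapest first:
S17 (2.5): use full 2400 → 5700 m³ to go.
SC (5.5): use full 1700 → 4000 m³ to go.
Take 1300 from S14 at 9.0 → need 2700 more.
SH at 11.0: take all 2200 m³ → 500 still needed.
Take 300 from S8 at 12.5 → need 200 more.
SQ (15.0): take the remaining 200 → done.
SE: unused.
Cost = 2400×2.5 + 1700×5.5 + 1300×9.0 + 2200×11.0 + 300×12.5 + 200×15.0 = 58000.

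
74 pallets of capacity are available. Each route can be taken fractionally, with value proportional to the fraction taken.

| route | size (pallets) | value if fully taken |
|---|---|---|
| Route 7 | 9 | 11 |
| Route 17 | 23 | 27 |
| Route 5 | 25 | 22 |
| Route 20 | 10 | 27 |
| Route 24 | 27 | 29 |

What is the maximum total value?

98.4

Sort by value density: Route 20 27/10≈2.7, Route 7 11/9≈1.22, Route 17 27/23≈1.17, Route 24 29/27≈1.07, Route 5 22/25≈0.88.
All 10 pallets of Route 20 fit (value 27) → 64 remain.
Take all of Route 7 (9 pallets, value 11) → 55 pallets left.
All 23 pallets of Route 17 fit (value 27) → 32 remain.
Take all of Route 24 (27 pallets, value 29) → 5 pallets left.
Only 5 pallets remain; take 5/25 of Route 5 for value 22×5/25 = 4.4.
Total value = 98.4.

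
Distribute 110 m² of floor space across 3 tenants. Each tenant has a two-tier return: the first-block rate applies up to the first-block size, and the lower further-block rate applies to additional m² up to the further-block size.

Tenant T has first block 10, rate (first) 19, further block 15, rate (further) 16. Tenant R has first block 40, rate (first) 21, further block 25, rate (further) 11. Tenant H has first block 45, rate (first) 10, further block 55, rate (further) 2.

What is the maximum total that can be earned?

1745

Rank every tier by rate: Tenant R/tier1 21 > Tenant T/tier1 19 > Tenant T/tier2 16 > Tenant R/tier2 11 > Tenant H/tier1 10 > Tenant H/tier2 2.
Tenant R tier1 at 21: fill all 40 ; 70 left.
Fill Tenant T tier1 block (10 at 19) ; 60 left.
Tenant T tier2 at 16: fill all 15 ; 45 left.
Fill Tenant R tier2 block (25 at 11) ; 20 left.
20 remain; put them into Tenant H tier1 at 10.
Total = 21×40 + 19×10 + 16×15 + 11×25 + 10×20 = 1745.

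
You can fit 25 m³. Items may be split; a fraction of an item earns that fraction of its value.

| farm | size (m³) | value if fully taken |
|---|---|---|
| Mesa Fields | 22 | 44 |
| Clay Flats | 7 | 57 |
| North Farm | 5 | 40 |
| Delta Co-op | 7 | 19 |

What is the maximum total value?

128

Rank by value-to-size ratio: Clay Flats 57/7≈8.14, North Farm 40/5≈8, Delta Co-op 19/7≈2.71, Mesa Fields 44/22≈2.
Take all of Clay Flats (7 m³, value 57) → 18 m³ left.
All 5 m³ of North Farm fit (value 40) → 13 remain.
Delta Co-op: take in full, 7 m³ for value 19 → 6 left.
Only 6 m³ remain; take 6/22 of Mesa Fields for value 44×6/22 = 12.
Total value = 128.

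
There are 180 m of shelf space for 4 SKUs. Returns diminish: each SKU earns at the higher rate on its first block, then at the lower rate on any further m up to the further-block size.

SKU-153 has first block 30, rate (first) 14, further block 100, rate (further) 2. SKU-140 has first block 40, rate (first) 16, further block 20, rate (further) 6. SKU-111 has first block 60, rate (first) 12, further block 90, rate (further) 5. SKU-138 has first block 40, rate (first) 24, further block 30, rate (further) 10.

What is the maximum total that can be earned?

Order all 8 blocks by rate: SKU-138/first 24 > SKU-140/first 16 > SKU-153/first 14 > SKU-111/first 12 > SKU-138/second 10 > SKU-140/second 6 > SKU-111/second 5 > SKU-153/second 2.
SKU-138 first at 24: fill all 40 ; 140 left.
SKU-140/first (16): +40 ; 100 left.
SKU-153 first at 14: fill all 30 ; 70 left.
Fill SKU-111 first block (60 at 12) ; 10 left.
10 remain; put them into SKU-138 second at 10.
Total = 24×40 + 16×40 + 14×30 + 12×60 + 10×10 = 2840.

2840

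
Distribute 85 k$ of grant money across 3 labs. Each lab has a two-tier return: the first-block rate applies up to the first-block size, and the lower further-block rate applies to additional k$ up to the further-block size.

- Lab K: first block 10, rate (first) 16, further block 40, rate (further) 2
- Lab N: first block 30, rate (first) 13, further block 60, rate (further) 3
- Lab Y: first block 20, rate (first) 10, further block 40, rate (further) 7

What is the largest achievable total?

925

Order all 6 blocks by rate: Lab K/tier1 16 > Lab N/tier1 13 > Lab Y/tier1 10 > Lab Y/tier2 7 > Lab N/tier2 3 > Lab K/tier2 2.
Lab K tier1 at 16: fill all 10 ; 75 left.
Fill Lab N tier1 block (30 at 13) ; 45 left.
Fill Lab Y tier1 block (20 at 10) ; 25 left.
Lab Y/tier2: +25 of 40 at 7; pool empty.
Total = 16×10 + 13×30 + 10×20 + 7×25 = 925.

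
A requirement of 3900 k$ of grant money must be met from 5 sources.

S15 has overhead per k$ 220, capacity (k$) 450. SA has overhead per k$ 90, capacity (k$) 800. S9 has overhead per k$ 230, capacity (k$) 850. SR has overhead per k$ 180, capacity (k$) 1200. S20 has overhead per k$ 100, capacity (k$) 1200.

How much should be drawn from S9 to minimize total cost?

Fill from the cheapest source first.
SA at 90: take all 800 k$ → 3100 still needed.
Take 1200 from S20 at 100 → need 1900 more.
Take 1200 from SR at 180 → need 700 more.
Take 450 from S15 at 220 → need 250 more.
S9 (230): take the remaining 250 → done.

250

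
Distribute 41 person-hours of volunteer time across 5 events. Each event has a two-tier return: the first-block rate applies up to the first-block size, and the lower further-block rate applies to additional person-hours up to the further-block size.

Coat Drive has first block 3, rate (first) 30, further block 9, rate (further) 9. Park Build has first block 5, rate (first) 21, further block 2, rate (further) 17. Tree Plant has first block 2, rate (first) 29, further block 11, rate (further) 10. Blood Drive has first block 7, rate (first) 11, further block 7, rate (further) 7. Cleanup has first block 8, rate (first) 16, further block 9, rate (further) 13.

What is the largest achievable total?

Rank every tier by rate: Coat Drive/tier1 30 > Tree Plant/tier1 29 > Park Build/tier1 21 > Park Build/tier2 17 > Cleanup/tier1 16 > Cleanup/tier2 13 > Blood Drive/tier1 11 > Tree Plant/tier2 10 > Coat Drive/tier2 9 > Blood Drive/tier2 7.
Coat Drive/tier1 (30): +3 — 38 left.
Tree Plant/tier1 (29): +2 — 36 left.
Park Build/tier1 (21): +5 — 31 left.
Park Build/tier2 (17): +2 — 29 left.
Cleanup/tier1 (16): +8 — 21 left.
Cleanup/tier2 (13): +9 — 12 left.
Blood Drive tier1 at 11: fill all 7 — 5 left.
Tree Plant tier2 at 10: only 5 left, fill 5.
Total = 30×3 + 29×2 + 21×5 + 17×2 + 16×8 + 13×9 + 11×7 + 10×5 = 659.

659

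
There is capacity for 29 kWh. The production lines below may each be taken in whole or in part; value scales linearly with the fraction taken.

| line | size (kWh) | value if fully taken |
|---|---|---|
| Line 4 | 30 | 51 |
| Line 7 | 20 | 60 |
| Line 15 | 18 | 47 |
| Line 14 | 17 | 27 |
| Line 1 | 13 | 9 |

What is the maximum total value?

83.5

Rank by value-to-size ratio: Line 7 60/20≈3, Line 15 47/18≈2.61, Line 4 51/30≈1.7, Line 14 27/17≈1.59, Line 1 9/13≈0.692.
Line 7: take in full, 20 kWh for value 60 ; 9 left.
Fill the last 9 kWh with part of Line 15: 9/18 of it earns 23.5.
Total value = 83.5.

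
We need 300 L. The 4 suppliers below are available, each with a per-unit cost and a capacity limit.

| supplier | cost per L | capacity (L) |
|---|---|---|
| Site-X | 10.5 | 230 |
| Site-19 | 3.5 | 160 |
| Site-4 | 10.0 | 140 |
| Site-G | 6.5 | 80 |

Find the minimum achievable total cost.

1680

Fill from the cheapest supplier first.
Site-19 at 3.5: take all 160 L ; 140 still needed.
Take 80 from Site-G at 6.5 ; need 60 more.
Site-4 (10.0): take the remaining 60 ; done.
Site-X: unused.
Cost = 160×3.5 + 80×6.5 + 60×10.0 = 1680.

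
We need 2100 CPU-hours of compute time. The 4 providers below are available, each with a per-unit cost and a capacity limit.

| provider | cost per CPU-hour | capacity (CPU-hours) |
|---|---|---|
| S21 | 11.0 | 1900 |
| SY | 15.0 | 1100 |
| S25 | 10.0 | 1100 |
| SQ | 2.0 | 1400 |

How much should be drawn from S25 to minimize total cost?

Fill from the cheapest provider first.
Take 1400 from SQ at 2.0 — need 700 more.
S25 (10.0): take the remaining 700 — done.
S21, SY: unused.

700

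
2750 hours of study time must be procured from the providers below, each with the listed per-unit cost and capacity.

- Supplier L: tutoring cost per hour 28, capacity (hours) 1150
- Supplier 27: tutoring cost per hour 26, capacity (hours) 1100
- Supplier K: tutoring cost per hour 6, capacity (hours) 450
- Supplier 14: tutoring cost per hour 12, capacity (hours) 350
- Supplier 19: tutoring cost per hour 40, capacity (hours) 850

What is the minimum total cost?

Use providers in increasing cost order.
Take 450 from Supplier K at 6 → need 2300 more.
Supplier 14 (12): use full 350 → 1950 hours to go.
Take 1100 from Supplier 27 at 26 → need 850 more.
Supplier L at 28: take 850 of its 1150 → requirement met.
Supplier 19: unused.
Cost = 450×6 + 350×12 + 1100×26 + 850×28 = 59300.

59300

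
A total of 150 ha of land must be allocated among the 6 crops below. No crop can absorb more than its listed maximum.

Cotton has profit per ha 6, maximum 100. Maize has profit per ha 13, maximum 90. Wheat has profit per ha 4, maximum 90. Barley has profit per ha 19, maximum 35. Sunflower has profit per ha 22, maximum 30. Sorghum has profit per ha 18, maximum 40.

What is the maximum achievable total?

Highest profit per ha first: Sunflower 22 > Barley 19 > Sorghum 18 > Maize 13 > Cotton 6 > Wheat 4.
Give Sunflower 30 to hit its cap of 30 — 120 left.
Give Barley 35 to hit its cap of 35 — 85 left.
Give Sorghum 40 to hit its cap of 40 — 45 left.
Maize has room for 90 but only 45 remain, so it gets 45.
Total = 13×45 + 19×35 + 22×30 + 18×40 = 2630.

2630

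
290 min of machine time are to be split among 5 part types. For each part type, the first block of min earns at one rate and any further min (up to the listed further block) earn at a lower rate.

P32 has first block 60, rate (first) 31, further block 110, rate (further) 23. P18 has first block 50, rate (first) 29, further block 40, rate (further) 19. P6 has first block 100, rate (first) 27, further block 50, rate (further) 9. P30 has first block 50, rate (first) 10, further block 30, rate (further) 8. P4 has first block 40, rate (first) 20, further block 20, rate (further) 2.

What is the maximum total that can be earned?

Order all 10 blocks by rate: P32/first 31 > P18/first 29 > P6/first 27 > P32/second 23 > P4/first 20 > P18/second 19 > P30/first 10 > P6/second 9 > P30/second 8 > P4/second 2.
Fill P32 first block (60 at 31) → 230 left.
P18 first at 29: fill all 50 → 180 left.
Fill P6 first block (100 at 27) → 80 left.
P32/second: +80 of 110 at 23; pool empty.
Total = 31×60 + 29×50 + 27×100 + 23×80 = 7850.

7850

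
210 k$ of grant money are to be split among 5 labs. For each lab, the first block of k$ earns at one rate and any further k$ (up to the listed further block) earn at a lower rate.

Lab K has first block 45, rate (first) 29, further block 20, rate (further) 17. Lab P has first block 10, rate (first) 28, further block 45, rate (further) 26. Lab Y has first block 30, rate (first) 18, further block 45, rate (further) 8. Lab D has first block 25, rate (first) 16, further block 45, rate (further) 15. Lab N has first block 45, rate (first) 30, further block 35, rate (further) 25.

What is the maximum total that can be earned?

5520

Order all 10 blocks by rate: Lab N/tier1 30 > Lab K/tier1 29 > Lab P/tier1 28 > Lab P/tier2 26 > Lab N/tier2 25 > Lab Y/tier1 18 > Lab K/tier2 17 > Lab D/tier1 16 > Lab D/tier2 15 > Lab Y/tier2 8.
Fill Lab N tier1 block (45 at 30) — 165 left.
Lab K/tier1 (29): +45 — 120 left.
Lab P tier1 at 28: fill all 10 — 110 left.
Fill Lab P tier2 block (45 at 26) — 65 left.
Lab N/tier2 (25): +35 — 30 left.
Lab Y tier1 at 18: fill all 30 — 0 left.
Total = 30×45 + 29×45 + 28×10 + 26×45 + 25×35 + 18×30 = 5520.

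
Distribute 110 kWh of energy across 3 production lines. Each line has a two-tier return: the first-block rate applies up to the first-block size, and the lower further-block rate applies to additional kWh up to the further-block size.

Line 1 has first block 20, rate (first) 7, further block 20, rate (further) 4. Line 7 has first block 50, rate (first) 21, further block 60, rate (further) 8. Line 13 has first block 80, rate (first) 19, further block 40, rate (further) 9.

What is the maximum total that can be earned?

2190

Order all 6 blocks by rate: Line 7/first 21 > Line 13/first 19 > Line 13/second 9 > Line 7/second 8 > Line 1/first 7 > Line 1/second 4.
Line 7 first at 21: fill all 50 — 60 left.
Line 13/first: +60 of 80 at 19; pool empty.
Total = 21×50 + 19×60 = 2190.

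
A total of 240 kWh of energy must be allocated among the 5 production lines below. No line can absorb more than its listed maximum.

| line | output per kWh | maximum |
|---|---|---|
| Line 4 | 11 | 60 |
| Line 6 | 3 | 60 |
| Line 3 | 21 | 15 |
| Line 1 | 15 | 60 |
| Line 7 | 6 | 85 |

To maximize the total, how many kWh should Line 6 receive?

20

Rank by output per kWh: Line 3 21 > Line 1 15 > Line 4 11 > Line 7 6 > Line 6 3.
Line 3: +15 to 15 (cap) — 225 left.
Line 1 takes 60 to reach its cap of 60 — 165 left.
Give Line 4 60 to hit its cap of 60 — 105 left.
Give Line 7 85 to hit its cap of 85 — 20 left.
Line 6: +20 (room for 60) → 20. Pool exhausted.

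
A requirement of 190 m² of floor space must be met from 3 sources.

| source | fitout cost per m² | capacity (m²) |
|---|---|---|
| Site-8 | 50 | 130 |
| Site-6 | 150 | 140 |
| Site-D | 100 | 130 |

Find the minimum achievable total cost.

Fill from the cheapest source first.
Take 130 from Site-8 at 50 → need 60 more.
Take 60 from Site-D at 100 to finish.
Site-6: unused.
Cost = 130×50 + 60×100 = 12500.

12500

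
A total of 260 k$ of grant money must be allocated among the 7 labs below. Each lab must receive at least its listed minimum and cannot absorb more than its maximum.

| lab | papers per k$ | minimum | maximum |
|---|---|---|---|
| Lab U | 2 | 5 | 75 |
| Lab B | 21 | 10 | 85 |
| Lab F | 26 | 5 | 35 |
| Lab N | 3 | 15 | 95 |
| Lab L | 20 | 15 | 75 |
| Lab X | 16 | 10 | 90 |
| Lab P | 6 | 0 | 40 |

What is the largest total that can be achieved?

Meeting every minimum uses 5+10+5+15+15+10+0 = 60 k$, leaving 200.
Rank by papers per k$: Lab F 26 > Lab B 21 > Lab L 20 > Lab X 16 > Lab P 6 > Lab N 3 > Lab U 2.
Give Lab F 30 more to hit its cap of 35 → 170 left.
Lab B takes 75 more to reach its cap of 85 → 95 left.
Give Lab L 60 more to hit its cap of 75 → 35 left.
Lab X has room for 80 more but only 35 remain, so it gets 45.
Total = 2×5 + 21×85 + 26×35 + 3×15 + 20×75 + 16×45 = 4970.

4970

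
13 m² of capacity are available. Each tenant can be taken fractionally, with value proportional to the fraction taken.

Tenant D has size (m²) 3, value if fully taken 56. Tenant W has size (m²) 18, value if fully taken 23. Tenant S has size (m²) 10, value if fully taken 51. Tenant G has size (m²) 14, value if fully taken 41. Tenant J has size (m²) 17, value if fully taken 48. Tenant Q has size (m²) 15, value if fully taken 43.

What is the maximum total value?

107

Rank by value-to-size ratio: Tenant D 56/3≈18.7, Tenant S 51/10≈5.1, Tenant G 41/14≈2.93, Tenant Q 43/15≈2.87, Tenant J 48/17≈2.82, Tenant W 23/18≈1.28.
Take all of Tenant D (3 m², value 56) → 10 m² left.
Take all of Tenant S (10 m², value 51) → 0 m² left.
Total value = 107.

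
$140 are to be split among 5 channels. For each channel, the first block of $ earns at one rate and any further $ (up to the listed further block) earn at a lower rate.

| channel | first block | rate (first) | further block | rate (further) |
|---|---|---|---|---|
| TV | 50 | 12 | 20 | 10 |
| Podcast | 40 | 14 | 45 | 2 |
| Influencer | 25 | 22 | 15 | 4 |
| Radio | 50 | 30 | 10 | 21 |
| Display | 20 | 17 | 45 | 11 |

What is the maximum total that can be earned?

Treat each block as its own option and order by rate: Radio/first 30 > Influencer/first 22 > Radio/second 21 > Display/first 17 > Podcast/first 14 > TV/first 12 > Display/second 11 > TV/second 10 > Influencer/second 4 > Podcast/second 2.
Radio first at 30: fill all 50 ; 90 left.
Influencer first at 22: fill all 25 ; 65 left.
Fill Radio second block (10 at 21) ; 55 left.
Fill Display first block (20 at 17) ; 35 left.
Podcast/first: +35 of 40 at 14; pool empty.
Total = 30×50 + 22×25 + 21×10 + 17×20 + 14×35 = 3090.

3090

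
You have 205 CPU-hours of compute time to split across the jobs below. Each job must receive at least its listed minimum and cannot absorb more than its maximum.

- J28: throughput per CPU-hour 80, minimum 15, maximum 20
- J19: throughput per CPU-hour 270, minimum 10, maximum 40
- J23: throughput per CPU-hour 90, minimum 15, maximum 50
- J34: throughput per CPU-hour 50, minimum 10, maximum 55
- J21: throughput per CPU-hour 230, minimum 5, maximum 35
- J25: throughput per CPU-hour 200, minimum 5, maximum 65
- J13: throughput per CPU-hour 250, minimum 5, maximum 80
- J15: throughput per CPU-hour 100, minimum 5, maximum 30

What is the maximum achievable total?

Meeting every minimum uses 15+10+15+10+5+5+5+5 = 70 CPU-hours, leaving 135.
Highest throughput per CPU-hour first: J19 270 > J13 250 > J21 230 > J25 200 > J15 100 > J23 90 > J28 80 > J34 50.
Give J19 30 more to hit its cap of 40 → 105 left.
Give J13 75 more to hit its cap of 80 → 30 left.
Give J21 30 more to hit its cap of 35 → 0 left.
Total = 80×15 + 270×40 + 90×15 + 50×10 + 230×35 + 200×5 + 250×80 + 100×5 = 43400.

43400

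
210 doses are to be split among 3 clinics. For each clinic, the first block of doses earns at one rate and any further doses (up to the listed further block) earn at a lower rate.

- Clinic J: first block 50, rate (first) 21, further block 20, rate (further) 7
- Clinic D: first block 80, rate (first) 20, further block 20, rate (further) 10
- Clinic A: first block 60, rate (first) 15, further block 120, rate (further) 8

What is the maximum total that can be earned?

3750

Rank every tier by rate: Clinic J/first 21 > Clinic D/first 20 > Clinic A/first 15 > Clinic D/second 10 > Clinic A/second 8 > Clinic J/second 7.
Clinic J first at 21: fill all 50 ; 160 left.
Fill Clinic D first block (80 at 20) ; 80 left.
Clinic A/first (15): +60 ; 20 left.
Clinic D/second (10): +20 ; 0 left.
Total = 21×50 + 20×80 + 15×60 + 10×20 = 3750.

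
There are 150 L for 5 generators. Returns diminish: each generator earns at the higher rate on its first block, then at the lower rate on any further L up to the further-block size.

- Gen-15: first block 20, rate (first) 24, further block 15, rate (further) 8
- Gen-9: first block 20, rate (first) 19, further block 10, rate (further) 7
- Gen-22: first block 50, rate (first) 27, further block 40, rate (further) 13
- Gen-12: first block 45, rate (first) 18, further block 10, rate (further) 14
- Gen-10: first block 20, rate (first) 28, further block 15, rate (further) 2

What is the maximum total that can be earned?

Rank every tier by rate: Gen-10/T1 28 > Gen-22/T1 27 > Gen-15/T1 24 > Gen-9/T1 19 > Gen-12/T1 18 > Gen-12/T2 14 > Gen-22/T2 13 > Gen-15/T2 8 > Gen-9/T2 7 > Gen-10/T2 2.
Gen-10/T1 (28): +20 → 130 left.
Gen-22/T1 (27): +50 → 80 left.
Gen-15 T1 at 24: fill all 20 → 60 left.
Gen-9 T1 at 19: fill all 20 → 40 left.
Gen-12 T1 at 18: only 40 left, fill 40.
Total = 28×20 + 27×50 + 24×20 + 19×20 + 18×40 = 3490.

3490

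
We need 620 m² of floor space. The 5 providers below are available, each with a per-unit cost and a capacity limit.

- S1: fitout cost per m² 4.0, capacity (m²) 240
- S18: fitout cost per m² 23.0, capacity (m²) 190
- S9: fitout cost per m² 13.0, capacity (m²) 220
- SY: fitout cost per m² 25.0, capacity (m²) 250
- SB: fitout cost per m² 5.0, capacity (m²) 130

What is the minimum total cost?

Fill from the cheapest provider first.
S1 (4.0): use full 240 — 380 m² to go.
SB (5.0): use full 130 — 250 m² to go.
Take 220 from S9 at 13.0 — need 30 more.
Take 30 from S18 at 23.0 to finish.
SY: unused.
Cost = 240×4.0 + 130×5.0 + 220×13.0 + 30×23.0 = 5160.

5160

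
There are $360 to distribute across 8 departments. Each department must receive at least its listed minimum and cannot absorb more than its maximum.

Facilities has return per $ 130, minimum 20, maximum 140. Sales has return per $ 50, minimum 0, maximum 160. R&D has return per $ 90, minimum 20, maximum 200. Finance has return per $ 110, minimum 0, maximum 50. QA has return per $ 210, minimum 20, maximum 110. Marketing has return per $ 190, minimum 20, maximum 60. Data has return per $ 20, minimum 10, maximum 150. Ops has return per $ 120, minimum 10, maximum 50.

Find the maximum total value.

Meeting every minimum uses 20+0+20+0+20+20+10+10 = 100 $, leaving 260.
Highest return per $ first: QA 210 > Marketing 190 > Facilities 130 > Ops 120 > Finance 110 > R&D 90 > Sales 50 > Data 20.
QA: +90 to 110 (cap) → 170 left.
Marketing takes 40 more to reach its cap of 60 → 130 left.
Facilities takes 120 more to reach its cap of 140 → 10 left.
Only 10 left; Ops takes them to reach 20.
Total = 130×140 + 90×20 + 210×110 + 190×60 + 20×10 + 120×20 = 57100.

57100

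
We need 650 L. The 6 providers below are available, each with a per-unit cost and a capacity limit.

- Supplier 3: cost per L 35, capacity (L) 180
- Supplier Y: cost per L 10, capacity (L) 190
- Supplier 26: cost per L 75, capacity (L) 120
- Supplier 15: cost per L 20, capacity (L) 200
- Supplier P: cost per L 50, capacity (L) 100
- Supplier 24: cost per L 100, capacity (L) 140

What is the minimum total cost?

16200

Use providers in increasing cost order.
Supplier Y (10): use full 190 → 460 L to go.
Supplier 15 at 20: take all 200 L → 260 still needed.
Supplier 3 at 35: take all 180 L → 80 still needed.
Take 80 from Supplier P at 50 to finish.
Supplier 26, Supplier 24: unused.
Cost = 190×10 + 200×20 + 180×35 + 80×50 = 16200.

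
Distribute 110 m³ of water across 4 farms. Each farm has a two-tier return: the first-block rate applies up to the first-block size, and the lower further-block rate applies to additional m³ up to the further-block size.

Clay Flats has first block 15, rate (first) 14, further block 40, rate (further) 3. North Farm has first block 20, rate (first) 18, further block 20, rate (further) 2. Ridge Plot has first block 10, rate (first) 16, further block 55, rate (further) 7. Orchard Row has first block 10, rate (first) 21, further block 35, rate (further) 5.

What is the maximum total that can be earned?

1325

Treat each block as its own option and order by rate: Orchard Row/tier1 21 > North Farm/tier1 18 > Ridge Plot/tier1 16 > Clay Flats/tier1 14 > Ridge Plot/tier2 7 > Orchard Row/tier2 5 > Clay Flats/tier2 3 > North Farm/tier2 2.
Fill Orchard Row tier1 block (10 at 21) → 100 left.
Fill North Farm tier1 block (20 at 18) → 80 left.
Fill Ridge Plot tier1 block (10 at 16) → 70 left.
Fill Clay Flats tier1 block (15 at 14) → 55 left.
Ridge Plot tier2 at 7: fill all 55 → 0 left.
Total = 21×10 + 18×20 + 16×10 + 14×15 + 7×55 = 1325.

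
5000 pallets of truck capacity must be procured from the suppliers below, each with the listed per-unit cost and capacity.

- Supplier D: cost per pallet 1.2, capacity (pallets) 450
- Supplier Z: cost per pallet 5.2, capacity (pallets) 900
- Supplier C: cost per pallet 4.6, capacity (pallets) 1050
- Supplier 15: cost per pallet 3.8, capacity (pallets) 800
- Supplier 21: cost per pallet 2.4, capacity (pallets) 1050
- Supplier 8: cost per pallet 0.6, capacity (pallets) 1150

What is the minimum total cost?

14220

Fill from the cheapest supplier first.
Take 1150 from Supplier 8 at 0.6 ; need 3850 more.
Supplier D (1.2): use full 450 ; 3400 pallets to go.
Take 1050 from Supplier 21 at 2.4 ; need 2350 more.
Supplier 15 at 3.8: take all 800 pallets ; 1550 still needed.
Supplier C at 4.6: take all 1050 pallets ; 500 still needed.
Take 500 from Supplier Z at 5.2 to finish.
Cost = 1150×0.6 + 450×1.2 + 1050×2.4 + 800×3.8 + 1050×4.6 + 500×5.2 = 14220.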